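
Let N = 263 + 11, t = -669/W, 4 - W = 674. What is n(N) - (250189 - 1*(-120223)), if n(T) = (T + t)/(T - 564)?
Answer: -71971235849/194300 ≈ -3.7041e+5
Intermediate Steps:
W = -670 (W = 4 - 1*674 = 4 - 674 = -670)
t = 669/670 (t = -669/(-670) = -669*(-1/670) = 669/670 ≈ 0.99851)
N = 274
n(T) = (669/670 + T)/(-564 + T) (n(T) = (T + 669/670)/(T - 564) = (669/670 + T)/(-564 + T))
n(N) - (250189 - 1*(-120223)) = (669/670 + 274)/(-564 + 274) - (250189 - 1*(-120223)) = (184249/670)/(-290) - (250189 + 120223) = -1/290*184249/670 - 1*370412 = -184249/194300 - 370412 = -71971235849/194300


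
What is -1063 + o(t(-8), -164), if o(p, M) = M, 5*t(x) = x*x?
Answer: -1227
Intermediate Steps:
t(x) = x²/5 (t(x) = (x*x)/5 = x²/5)
-1063 + o(t(-8), -164) = -1063 - 164 = -1227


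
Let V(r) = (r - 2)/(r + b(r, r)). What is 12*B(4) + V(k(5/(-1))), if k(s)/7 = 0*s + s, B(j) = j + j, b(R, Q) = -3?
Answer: 3685/38 ≈ 96.974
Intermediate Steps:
B(j) = 2*j
k(s) = 7*s (k(s) = 7*(0*s + s) = 7*(0 + s) = 7*s)
V(r) = (-2 + r)/(-3 + r) (V(r) = (r - 2)/(r - 3) = (-2 + r)/(-3 + r))
12*B(4) + V(k(5/(-1))) = 12*(2*4) + (-2 + 7*(5/(-1)))/(-3 + 7*(5/(-1))) = 12*8 + (-2 + 7*(5*(-1)))/(-3 + 7*(5*(-1))) = 96 + (-2 + 7*(-5))/(-3 + 7*(-5)) = 96 + (-2 - 35)/(-3 - 35) = 96 - 37/(-38) = 96 - 1/38*(-37) = 96 + 37/38 = 3685/38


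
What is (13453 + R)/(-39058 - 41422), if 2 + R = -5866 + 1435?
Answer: -451/4024 ≈ -0.11208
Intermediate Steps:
R = -4433 (R = -2 + (-5866 + 1435) = -2 - 4431 = -4433)
(13453 + R)/(-39058 - 41422) = (13453 - 4433)/(-39058 - 41422) = 9020/(-80480) = 9020*(-1/80480) = -451/4024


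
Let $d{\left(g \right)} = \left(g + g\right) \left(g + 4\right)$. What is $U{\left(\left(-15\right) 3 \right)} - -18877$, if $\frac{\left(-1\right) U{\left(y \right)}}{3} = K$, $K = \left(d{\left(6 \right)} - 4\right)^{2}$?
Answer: $-21491$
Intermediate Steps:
$d{\left(g \right)} = 2 g \left(4 + g\right)$
$K = 13456$ ($K = \left(2 \cdot 6 \left(4 + 6\right) - 4\right)^{2} = \left(2 \cdot 6 \cdot 10 - 4\right)^{2} = \left(120 - 4\right)^{2} = 116^{2} = 13456$)
$U{\left(y \right)} = -40368$ ($U{\left(y \right)} = \left(-3\right) 13456 = -40368$)
$U{\left(\left(-15\right) 3 \right)} - -18877 = -40368 - -18877 = -40368 + 18877 = -21491$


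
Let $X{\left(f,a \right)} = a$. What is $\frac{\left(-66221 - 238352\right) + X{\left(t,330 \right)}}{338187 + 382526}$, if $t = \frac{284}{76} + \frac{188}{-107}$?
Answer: $- \frac{304243}{720713} \approx -0.42214$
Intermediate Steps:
$t = \frac{4025}{2033}$ ($t = 284 \cdot \frac{1}{76} + 188 \left(- \frac{1}{107}\right) = \frac{71}{19} - \frac{188}{107} = \frac{4025}{2033} \approx 1.9798$)
$\frac{\left(-66221 - 238352\right) + X{\left(t,330 \right)}}{338187 + 382526} = \frac{\left(-66221 - 238352\right) + 330}{338187 + 382526} = \frac{\left(-66221 - 238352\right) + 330}{720713} = \left(-304573 + 330\right) \frac{1}{720713} = \left(-304243\right) \frac{1}{720713} = - \frac{304243}{720713}$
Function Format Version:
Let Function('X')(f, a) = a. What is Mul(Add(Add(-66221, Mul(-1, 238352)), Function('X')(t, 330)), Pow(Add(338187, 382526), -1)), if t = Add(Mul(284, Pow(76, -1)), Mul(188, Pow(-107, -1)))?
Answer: Rational(-304243, 720713) ≈ -0.42214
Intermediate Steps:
t = Rational(4025, 2033) (t = Add(Mul(284, Rational(1, 76)), Mul(188, Rational(-1, 107))) = Add(Rational(71, 19), Rational(-188, 107)) = Rational(4025, 2033) ≈ 1.9798)
Mul(Add(Add(-66221, Mul(-1, 238352)), Function('X')(t, 330)), Pow(Add(338187, 382526), -1)) = Mul(Add(Add(-66221, Mul(-1, 238352)), 330), Pow(Add(338187, 382526), -1)) = Mul(Add(Add(-66221, -238352), 330), Pow(720713, -1)) = Mul(Add(-304573, 330), Rational(1, 720713)) = Mul(-304243, Rational(1, 720713)) = Rational(-304243, 720713)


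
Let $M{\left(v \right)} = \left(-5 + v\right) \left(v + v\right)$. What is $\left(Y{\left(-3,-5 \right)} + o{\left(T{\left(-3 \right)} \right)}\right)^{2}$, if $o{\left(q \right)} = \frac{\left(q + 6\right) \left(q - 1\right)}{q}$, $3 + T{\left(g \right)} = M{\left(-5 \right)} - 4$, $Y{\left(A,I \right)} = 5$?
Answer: $\frac{10182481}{961} \approx 10596.0$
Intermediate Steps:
$M{\left(v \right)} = 2 v \left(-5 + v\right)$ ($M{\left(v \right)} = \left(-5 + v\right) 2 v = 2 v \left(-5 + v\right)$)
$T{\left(g \right)} = 93$ ($T{\left(g \right)} = -3 - \left(4 + 10 \left(-5 - 5\right)\right) = -3 - \left(4 + 10 \left(-10\right)\right) = -3 + \left(100 - 4\right) = -3 + 96 = 93$)
$o{\left(q \right)} = \frac{\left(-1 + q\right) \left(6 + q\right)}{q}$ ($o{\left(q \right)} = \frac{\left(6 + q\right) \left(-1 + q\right)}{q} = \frac{\left(-1 + q\right) \left(6 + q\right)}{q}$)
$\left(Y{\left(-3,-5 \right)} + o{\left(T{\left(-3 \right)} \right)}\right)^{2} = \left(5 + \left(5 + 93 - \frac{6}{93}\right)\right)^{2} = \left(5 + \left(5 + 93 - \frac{2}{31}\right)\right)^{2} = \left(5 + \frac{3036}{31}\right)^{2} = \left(\frac{3191}{31}\right)^{2} = \frac{10182481}{961}$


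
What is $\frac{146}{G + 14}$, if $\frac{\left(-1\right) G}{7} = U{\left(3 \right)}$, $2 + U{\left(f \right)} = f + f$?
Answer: $- \frac{73}{7} \approx -10.429$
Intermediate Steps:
$U{\left(f \right)} = -2 + 2 f$ ($U{\left(f \right)} = -2 + \left(f + f\right) = -2 + 2 f$)
$G = -28$ ($G = - 7 \left(-2 + 2 \cdot 3\right) = - 7 \left(-2 + 6\right) = \left(-7\right) 4 = -28$)
$\frac{146}{G + 14} = \frac{146}{-28 + 14} = \frac{146}{-14} = 146 \left(- \frac{1}{14}\right) = - \frac{73}{7}$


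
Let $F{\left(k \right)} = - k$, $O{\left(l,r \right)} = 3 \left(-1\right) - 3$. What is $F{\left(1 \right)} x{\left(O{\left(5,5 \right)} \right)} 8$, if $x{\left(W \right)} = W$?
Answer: $48$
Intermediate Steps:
$O{\left(l,r \right)} = -6$ ($O{\left(l,r \right)} = -3 - 3 = -6$)
$F{\left(1 \right)} x{\left(O{\left(5,5 \right)} \right)} 8 = \left(-1\right) 1 \left(-6\right) 8 = \left(-1\right) \left(-6\right) 8 = 6 \cdot 8 = 48$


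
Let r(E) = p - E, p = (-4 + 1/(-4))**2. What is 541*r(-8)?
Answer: 225597/16 ≈ 14100.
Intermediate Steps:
p = 289/16 (p = (-4 - 1/4)**2 = (-17/4)**2 = 289/16 ≈ 18.063)
r(E) = 289/16 - E
541*r(-8) = 541*(289/16 - 1*(-8)) = 541*(289/16 + 8) = 541*(417/16) = 225597/16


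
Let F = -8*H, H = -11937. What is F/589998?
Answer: 15916/98333 ≈ 0.16186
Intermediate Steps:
F = 95496 (F = -8*(-11937) = 95496)
F/589998 = 95496/589998 = 95496*(1/589998) = 15916/98333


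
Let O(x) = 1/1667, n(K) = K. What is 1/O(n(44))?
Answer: 1667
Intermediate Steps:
O(x) = 1/1667
1/O(n(44)) = 1/(1/1667) = 1667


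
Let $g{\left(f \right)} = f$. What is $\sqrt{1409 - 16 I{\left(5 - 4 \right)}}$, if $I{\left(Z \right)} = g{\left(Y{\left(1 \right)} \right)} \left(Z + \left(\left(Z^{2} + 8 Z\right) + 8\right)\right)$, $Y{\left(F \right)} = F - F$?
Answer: $\sqrt{1409} \approx 37.537$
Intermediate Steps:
$Y{\left(F \right)} = 0$
$I{\left(Z \right)} = 0$ ($I{\left(Z \right)} = 0 \left(Z + \left(\left(Z^{2} + 8 Z\right) + 8\right)\right) = 0 \left(Z + \left(8 + Z^{2} + 8 Z\right)\right) = 0 \left(8 + Z^{2} + 9 Z\right) = 0$)
$\sqrt{1409 - 16 I{\left(5 - 4 \right)}} = \sqrt{1409 - 0} = \sqrt{1409 + 0} = \sqrt{1409}$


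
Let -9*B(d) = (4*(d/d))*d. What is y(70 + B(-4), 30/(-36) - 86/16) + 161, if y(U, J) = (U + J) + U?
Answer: 21481/72 ≈ 298.35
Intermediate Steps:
B(d) = -4*d/9 (B(d) = -4*(d/d)*d/9 = -4*1*d/9 = -4*d/9)
y(U, J) = J + 2*U (y(U, J) = (J + U) + U = J + 2*U)
y(70 + B(-4), 30/(-36) - 86/16) + 161 = ((30/(-36) - 86/16) + 2*(70 - 4/9*(-4))) + 161 = ((30*(-1/36) - 86*1/16) + 2*(70 + 16/9)) + 161 = ((-⅚ - 43/8) + 2*(646/9)) + 161 = (-149/24 + 1292/9) + 161 = 9889/72 + 161 = 21481/72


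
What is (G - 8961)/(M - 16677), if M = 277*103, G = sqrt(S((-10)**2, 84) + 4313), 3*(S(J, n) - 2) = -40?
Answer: -8961/11854 + sqrt(38715)/35562 ≈ -0.75041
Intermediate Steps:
S(J, n) = -34/3 (S(J, n) = 2 + (1/3)*(-40) = 2 - 40/3 = -34/3)
G = sqrt(38715)/3 (G = sqrt(-34/3 + 4313) = sqrt(12905/3) = sqrt(38715)/3 ≈ 65.587)
M = 28531
(G - 8961)/(M - 16677) = (sqrt(38715)/3 - 8961)/(28531 - 16677) = (-8961 + sqrt(38715)/3)/11854 = (-8961 + sqrt(38715)/3)*(1/11854) = -8961/11854 + sqrt(38715)/35562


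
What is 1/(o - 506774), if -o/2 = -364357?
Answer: 1/221940 ≈ 4.5057e-6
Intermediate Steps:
o = 728714 (o = -2*(-364357) = 728714)
1/(o - 506774) = 1/(728714 - 506774) = 1/221940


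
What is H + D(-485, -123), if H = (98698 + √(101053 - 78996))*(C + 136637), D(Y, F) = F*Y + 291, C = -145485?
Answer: -873219958 - 8848*√22057 ≈ -8.7453e+8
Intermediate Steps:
D(Y, F) = 291 + F*Y
H = -873279904 - 8848*√22057 (H = (98698 + √(101053 - 78996))*(-145485 + 136637) = (98698 + √22057)*(-8848) = -873279904 - 8848*√22057 ≈ -8.7459e+8)
H + D(-485, -123) = (-873279904 - 8848*√22057) + (291 - 123*(-485)) = (-873279904 - 8848*√22057) + (291 + 59655) = (-873279904 - 8848*√22057) + 59946 = -873219958 - 8848*√22057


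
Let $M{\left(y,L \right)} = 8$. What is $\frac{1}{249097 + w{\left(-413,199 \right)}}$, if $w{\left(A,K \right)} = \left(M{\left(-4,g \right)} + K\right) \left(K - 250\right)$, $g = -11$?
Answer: $\frac{1}{238540} \approx 4.1922 \cdot 10^{-6}$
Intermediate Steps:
$w{\left(A,K \right)} = \left(-250 + K\right) \left(8 + K\right)$ ($w{\left(A,K \right)} = \left(8 + K\right) \left(K - 250\right) = \left(8 + K\right) \left(-250 + K\right) = \left(-250 + K\right) \left(8 + K\right)$)
$\frac{1}{249097 + w{\left(-413,199 \right)}} = \frac{1}{249097 - \left(50158 - 39601\right)} = \frac{1}{249097 - 10557} = \frac{1}{238540}$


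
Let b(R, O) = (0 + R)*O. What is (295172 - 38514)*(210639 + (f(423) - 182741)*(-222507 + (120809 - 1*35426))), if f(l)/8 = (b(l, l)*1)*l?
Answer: -21303368296236253578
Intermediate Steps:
b(R, O) = O*R (b(R, O) = R*O = O*R)
f(l) = 8*l**3 (f(l) = 8*(((l*l)*1)*l) = 8*((l**2*1)*l) = 8*(l**2*l) = 8*l**3)
(295172 - 38514)*(210639 + (f(423) - 182741)*(-222507 + (120809 - 1*35426))) = (295172 - 38514)*(210639 + (8*423**3 - 182741)*(-222507 + (120809 - 1*35426))) = 256658*(210639 + (8*75686967 - 182741)*(-222507 + (120809 - 35426))) = 256658*(210639 + (605495736 - 182741)*(-222507 + 85383)) = 256658*(210639 + 605312995*(-137124)) = 256658*(210639 - 83002939126380) = 256658*(-83002938915741) = -21303368296236253578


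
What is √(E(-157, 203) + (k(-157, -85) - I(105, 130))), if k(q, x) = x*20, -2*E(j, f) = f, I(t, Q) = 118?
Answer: I*√7678/2 ≈ 43.812*I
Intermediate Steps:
E(j, f) = -f/2
k(q, x) = 20*x
√(E(-157, 203) + (k(-157, -85) - I(105, 130))) = √(-½*203 + (20*(-85) - 1*118)) = √(-203/2 + (-1700 - 118)) = √(-203/2 - 1818) = √(-3839/2) = I*√7678/2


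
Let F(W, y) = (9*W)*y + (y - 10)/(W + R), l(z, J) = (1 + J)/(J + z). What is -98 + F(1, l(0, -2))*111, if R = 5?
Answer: 903/4 ≈ 225.75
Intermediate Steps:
l(z, J) = (1 + J)/(J + z)
F(W, y) = (-10 + y)/(5 + W) + 9*W*y (F(W, y) = (9*W)*y + (y - 10)/(W + 5) = 9*W*y + (-10 + y)/(5 + W) = (-10 + y)/(5 + W) + 9*W*y)
-98 + F(1, l(0, -2))*111 = -98 + ((-10 + (1 - 2)/(-2 + 0) + 9*((1 - 2)/(-2 + 0))*1² + 45*1*((1 - 2)/(-2 + 0)))/(5 + 1))*111 = -98 + ((-10 - 1/(-2) + 9*(-1/(-2))*1 + 45*1*(-1/(-2)))/6)*111 = -98 + ((-10 - ½*(-1) + 9*(-½*(-1))*1 + 45*1*(-½*(-1)))/6)*111 = -98 + ((-10 + ½ + 9*(½)*1 + 45*1*(½))/6)*111 = -98 + ((-10 + ½ + 9/2 + 45/2)/6)*111 = -98 + ((⅙)*(35/2))*111 = -98 + (35/12)*111 = -98 + 1295/4 = 903/4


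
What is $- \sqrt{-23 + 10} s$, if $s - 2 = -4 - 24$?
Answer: $26 i \sqrt{13} \approx 93.744 i$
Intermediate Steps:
$s = -26$ ($s = 2 - 28 = -26$)
$- \sqrt{-23 + 10} s = - \sqrt{-23 + 10} \left(-26\right) = - \sqrt{-13} \left(-26\right) = - i \sqrt{13} \left(-26\right) = 26 i \sqrt{13}$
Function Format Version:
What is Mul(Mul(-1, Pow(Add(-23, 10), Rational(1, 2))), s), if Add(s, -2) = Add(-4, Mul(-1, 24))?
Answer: Mul(26, I, Pow(13, Rational(1, 2))) ≈ Mul(93.744, I)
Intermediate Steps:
s = -26 (s = Add(2, Add(-4, Mul(-1, 24))) = Add(2, Add(-4, -24)) = Add(2, -28) = -26)
Mul(Mul(-1, Pow(Add(-23, 10), Rational(1, 2))), s) = Mul(Mul(-1, Pow(Add(-23, 10), Rational(1, 2))), -26) = Mul(Mul(-1, Pow(-13, Rational(1, 2))), -26) = Mul(Mul(-1, Mul(I, Pow(13, Rational(1, 2)))), -26) = Mul(Mul(-1, I, Pow(13, Rational(1, 2))), -26) = Mul(26, I, Pow(13, Rational(1, 2)))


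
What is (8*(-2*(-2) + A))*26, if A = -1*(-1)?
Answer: 1040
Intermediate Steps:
A = 1
(8*(-2*(-2) + A))*26 = (8*(-2*(-2) + 1))*26 = (8*(4 + 1))*26 = (8*5)*26 = 40*26 = 1040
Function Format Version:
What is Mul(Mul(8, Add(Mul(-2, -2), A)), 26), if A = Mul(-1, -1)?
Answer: 1040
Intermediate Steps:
A = 1
Mul(Mul(8, Add(Mul(-2, -2), A)), 26) = Mul(Mul(8, Add(Mul(-2, -2), 1)), 26) = Mul(Mul(8, Add(4, 1)), 26) = Mul(Mul(8, 5), 26) = Mul(40, 26) = 1040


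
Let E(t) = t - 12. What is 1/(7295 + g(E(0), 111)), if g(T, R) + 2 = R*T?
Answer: 1/5961 ≈ 0.00016776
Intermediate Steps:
E(t) = -12 + t
g(T, R) = -2 + R*T
1/(7295 + g(E(0), 111)) = 1/(7295 + (-2 + 111*(-12 + 0))) = 1/(7295 + (-2 + 111*(-12))) = 1/(7295 + (-2 - 1332)) = 1/(7295 - 1334) = 1/5961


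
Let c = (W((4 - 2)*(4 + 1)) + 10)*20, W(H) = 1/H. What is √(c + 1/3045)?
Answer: √1872952095/3045 ≈ 14.213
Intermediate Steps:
c = 202 (c = (1/((4 - 2)*(4 + 1)) + 10)*20 = (1/(2*5) + 10)*20 = (1/10 + 10)*20 = (⅒ + 10)*20 = (101/10)*20 = 202)
√(c + 1/3045) = √(202 + 1/3045) = √(615091/3045) = √1872952095/3045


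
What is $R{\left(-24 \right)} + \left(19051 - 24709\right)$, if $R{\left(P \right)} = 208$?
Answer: $-5450$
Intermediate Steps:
$R{\left(-24 \right)} + \left(19051 - 24709\right) = 208 + \left(19051 - 24709\right) = 208 - 5658 = -5450$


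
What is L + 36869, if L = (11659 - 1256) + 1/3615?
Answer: 170888281/3615 ≈ 47272.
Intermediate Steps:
L = 37606846/3615 (L = 10403 + 1/3615 = 37606846/3615 ≈ 10403.)
L + 36869 = 37606846/3615 + 36869 = 170888281/3615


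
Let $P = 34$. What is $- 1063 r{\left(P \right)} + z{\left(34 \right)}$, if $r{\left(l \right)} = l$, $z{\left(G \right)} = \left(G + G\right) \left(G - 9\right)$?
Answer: $-34442$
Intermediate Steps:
$z{\left(G \right)} = 2 G \left(-9 + G\right)$
$- 1063 r{\left(P \right)} + z{\left(34 \right)} = \left(-1063\right) 34 + 2 \cdot 34 \left(-9 + 34\right) = -36142 + 2 \cdot 34 \cdot 25 = -36142 + 1700 = -34442$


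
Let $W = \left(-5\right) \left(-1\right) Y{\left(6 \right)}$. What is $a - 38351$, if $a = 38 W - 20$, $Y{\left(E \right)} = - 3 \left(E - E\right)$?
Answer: $-38371$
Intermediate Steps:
$Y{\left(E \right)} = 0$ ($Y{\left(E \right)} = \left(-3\right) 0 = 0$)
$W = 0$ ($W = \left(-5\right) \left(-1\right) 0 = 5 \cdot 0 = 0$)
$a = -20$ ($a = 38 \cdot 0 - 20 = 0 - 20 = -20$)
$a - 38351 = -20 - 38351 = -38371$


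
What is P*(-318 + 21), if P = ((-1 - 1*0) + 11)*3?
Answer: -8910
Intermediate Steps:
P = 30 (P = ((-1 + 0) + 11)*3 = (-1 + 11)*3 = 10*3 = 30)
P*(-318 + 21) = 30*(-318 + 21) = 30*(-297) = -8910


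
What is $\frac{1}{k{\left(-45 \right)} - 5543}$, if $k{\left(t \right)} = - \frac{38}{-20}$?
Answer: $- \frac{10}{55411} \approx -0.00018047$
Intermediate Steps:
$k{\left(t \right)} = \frac{19}{10}$ ($k{\left(t \right)} = \left(-38\right) \left(- \frac{1}{20}\right) = \frac{19}{10}$)
$\frac{1}{k{\left(-45 \right)} - 5543} = \frac{1}{\frac{19}{10} - 5543} = \frac{1}{- \frac{55411}{10}} = - \frac{10}{55411}$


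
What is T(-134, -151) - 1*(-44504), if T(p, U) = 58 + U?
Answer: 44411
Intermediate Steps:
T(-134, -151) - 1*(-44504) = (58 - 151) - 1*(-44504) = -93 + 44504 = 44411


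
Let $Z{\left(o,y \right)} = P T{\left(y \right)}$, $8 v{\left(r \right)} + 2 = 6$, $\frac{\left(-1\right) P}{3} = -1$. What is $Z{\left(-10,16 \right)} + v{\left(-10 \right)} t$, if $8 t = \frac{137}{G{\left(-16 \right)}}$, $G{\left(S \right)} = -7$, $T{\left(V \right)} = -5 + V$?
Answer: $\frac{3559}{112} \approx 31.777$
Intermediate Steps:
$P = 3$ ($P = \left(-3\right) \left(-1\right) = 3$)
$v{\left(r \right)} = \frac{1}{2}$ ($v{\left(r \right)} = - \frac{1}{4} + \frac{1}{8} \cdot 6 = - \frac{1}{4} + \frac{3}{4} = \frac{1}{2}$)
$Z{\left(o,y \right)} = -15 + 3 y$ ($Z{\left(o,y \right)} = 3 \left(-5 + y\right) = -15 + 3 y$)
$t = - \frac{137}{56}$ ($t = \frac{137 \frac{1}{-7}}{8} = \frac{137 \left(- \frac{1}{7}\right)}{8} = \frac{1}{8} \left(- \frac{137}{7}\right) = - \frac{137}{56} \approx -2.4464$)
$Z{\left(-10,16 \right)} + v{\left(-10 \right)} t = \left(-15 + 3 \cdot 16\right) + \frac{1}{2} \left(- \frac{137}{56}\right) = \left(-15 + 48\right) - \frac{137}{112} = 33 - \frac{137}{112} = \frac{3559}{112}$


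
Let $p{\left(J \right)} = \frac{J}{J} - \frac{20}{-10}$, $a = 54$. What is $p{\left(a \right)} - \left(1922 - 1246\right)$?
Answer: $-673$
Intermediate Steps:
$p{\left(J \right)} = 3$ ($p{\left(J \right)} = 1 - -2 = 1 + 2 = 3$)
$p{\left(a \right)} - \left(1922 - 1246\right) = 3 - \left(1922 - 1246\right) = 3 - 676 = -673$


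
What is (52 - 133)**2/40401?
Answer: 729/4489 ≈ 0.16240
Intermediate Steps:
(52 - 133)**2/40401 = (-81)**2*(1/40401) = 6561*(1/40401) = 729/4489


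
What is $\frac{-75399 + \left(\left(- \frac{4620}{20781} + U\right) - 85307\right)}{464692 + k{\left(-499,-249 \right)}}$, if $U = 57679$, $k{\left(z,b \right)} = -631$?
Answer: $- \frac{713669569}{3214550547} \approx -0.22201$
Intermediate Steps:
$\frac{-75399 + \left(\left(- \frac{4620}{20781} + U\right) - 85307\right)}{464692 + k{\left(-499,-249 \right)}} = \frac{-75399 - \left(27628 + \frac{1540}{6927}\right)}{464692 - 631} = \frac{-75399 + \left(\left(\left(-4620\right) \frac{1}{20781} + 57679\right) - 85307\right)}{464061} = \left(-75399 + \left(\left(- \frac{1540}{6927} + 57679\right) - 85307\right)\right) \frac{1}{464061} = \left(-75399 + \left(\frac{399540893}{6927} - 85307\right)\right) \frac{1}{464061} = \left(-75399 - \frac{191380696}{6927}\right) \frac{1}{464061} = \left(- \frac{713669569}{6927}\right) \frac{1}{464061} = - \frac{713669569}{3214550547}$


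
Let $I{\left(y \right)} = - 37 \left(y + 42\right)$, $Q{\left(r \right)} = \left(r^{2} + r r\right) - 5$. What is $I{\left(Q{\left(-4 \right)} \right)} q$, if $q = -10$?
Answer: $25530$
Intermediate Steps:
$Q{\left(r \right)} = -5 + 2 r^{2}$ ($Q{\left(r \right)} = \left(r^{2} + r^{2}\right) - 5 = 2 r^{2} - 5 = -5 + 2 r^{2}$)
$I{\left(y \right)} = -1554 - 37 y$ ($I{\left(y \right)} = - 37 \left(42 + y\right) = -1554 - 37 y$)
$I{\left(Q{\left(-4 \right)} \right)} q = \left(-1554 - 37 \left(-5 + 2 \left(-4\right)^{2}\right)\right) \left(-10\right) = \left(-1554 - 37 \left(-5 + 2 \cdot 16\right)\right) \left(-10\right) = \left(-1554 - 37 \left(-5 + 32\right)\right) \left(-10\right) = \left(-1554 - 999\right) \left(-10\right) = \left(-2553\right) \left(-10\right) = 25530$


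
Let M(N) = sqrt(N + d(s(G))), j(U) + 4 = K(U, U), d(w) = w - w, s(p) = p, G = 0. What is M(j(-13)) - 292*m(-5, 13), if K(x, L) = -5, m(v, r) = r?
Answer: -3796 + 3*I ≈ -3796.0 + 3.0*I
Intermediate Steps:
d(w) = 0
j(U) = -9 (j(U) = -4 - 5 = -9)
M(N) = sqrt(N) (M(N) = sqrt(N + 0) = sqrt(N))
M(j(-13)) - 292*m(-5, 13) = sqrt(-9) - 292*13 = 3*I - 3796 = -3796 + 3*I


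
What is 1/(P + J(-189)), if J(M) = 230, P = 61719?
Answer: 1/61949 ≈ 1.6142e-5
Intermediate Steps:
1/(P + J(-189)) = 1/(61719 + 230) = 1/61949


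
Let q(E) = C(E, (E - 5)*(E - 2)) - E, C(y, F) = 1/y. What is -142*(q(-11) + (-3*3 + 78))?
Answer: -124818/11 ≈ -11347.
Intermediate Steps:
q(E) = 1/E - E
-142*(q(-11) + (-3*3 + 78)) = -142*((1/(-11) - 1*(-11)) + (-3*3 + 78)) = -142*((-1/11 + 11) + (-9 + 78)) = -142*(120/11 + 69) = -142*879/11 = -124818/11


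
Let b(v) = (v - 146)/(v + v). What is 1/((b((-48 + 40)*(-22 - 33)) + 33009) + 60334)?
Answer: 440/41071067 ≈ 1.0713e-5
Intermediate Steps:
b(v) = (-146 + v)/(2*v) (b(v) = (-146 + v)/((2*v)) = (-146 + v)*(1/(2*v)) = (-146 + v)/(2*v))
1/((b((-48 + 40)*(-22 - 33)) + 33009) + 60334) = 1/(((-146 + (-48 + 40)*(-22 - 33))/(2*(((-48 + 40)*(-22 - 33)))) + 33009) + 60334) = 1/(((-146 - 8*(-55))/(2*((-8*(-55)))) + 33009) + 60334) = 1/(((½)*(-146 + 440)/440 + 33009) + 60334) = 1/(((½)*(1/440)*294 + 33009) + 60334) = 1/((147/440 + 33009) + 60334) = 1/(14524107/440 + 60334) = 1/(41071067/440) = 440/41071067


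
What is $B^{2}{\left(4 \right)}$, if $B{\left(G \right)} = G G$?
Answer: $256$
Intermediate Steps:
$B{\left(G \right)} = G^{2}$
$B^{2}{\left(4 \right)} = \left(4^{2}\right)^{2} = 16^{2} = 256$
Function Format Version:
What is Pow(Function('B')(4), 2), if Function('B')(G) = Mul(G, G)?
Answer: 256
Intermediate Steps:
Function('B')(G) = Pow(G, 2)
Pow(Function('B')(4), 2) = Pow(Pow(4, 2), 2) = Pow(16, 2) = 256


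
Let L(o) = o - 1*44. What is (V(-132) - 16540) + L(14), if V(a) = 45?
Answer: -16525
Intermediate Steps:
L(o) = -44 + o (L(o) = o - 44 = -44 + o)
(V(-132) - 16540) + L(14) = (45 - 16540) + (-44 + 14) = -16495 - 30 = -16525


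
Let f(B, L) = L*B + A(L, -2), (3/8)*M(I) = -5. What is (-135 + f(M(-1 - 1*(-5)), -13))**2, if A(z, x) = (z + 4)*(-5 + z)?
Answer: 361201/9 ≈ 40133.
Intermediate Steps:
M(I) = -40/3 (M(I) = (8/3)*(-5) = -40/3)
A(z, x) = (-5 + z)*(4 + z) (A(z, x) = (4 + z)*(-5 + z) = (-5 + z)*(4 + z))
f(B, L) = -20 + L**2 - L + B*L (f(B, L) = L*B + (-20 + L**2 - L) = B*L + (-20 + L**2 - L) = -20 + L**2 - L + B*L)
(-135 + f(M(-1 - 1*(-5)), -13))**2 = (-135 + (-20 + (-13)**2 - 1*(-13) - 40/3*(-13)))**2 = (-135 + (-20 + 169 + 13 + 520/3))**2 = (-135 + 1006/3)**2 = (601/3)**2 = 361201/9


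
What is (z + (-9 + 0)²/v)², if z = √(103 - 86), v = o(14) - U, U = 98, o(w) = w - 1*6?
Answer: 1781/100 - 9*√17/5 ≈ 10.388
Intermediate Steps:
o(w) = -6 + w (o(w) = w - 6 = -6 + w)
v = -90 (v = (-6 + 14) - 1*98 = 8 - 98 = -90)
z = √17 ≈ 4.1231
(z + (-9 + 0)²/v)² = (√17 + (-9 + 0)²/(-90))² = (√17 + (-9)²*(-1/90))² = (√17 + 81*(-1/90))² = (√17 - 9/10)² = (-9/10 + √17)²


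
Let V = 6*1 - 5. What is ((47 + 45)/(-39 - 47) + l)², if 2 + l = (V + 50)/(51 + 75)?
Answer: 23164969/3261636 ≈ 7.1023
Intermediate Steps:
V = 1 (V = 6 - 5 = 1)
l = -67/42 (l = -2 + (1 + 50)/(51 + 75) = -2 + 51/126 = -2 + 51*(1/126) = -2 + 17/42 = -67/42 ≈ -1.5952)
((47 + 45)/(-39 - 47) + l)² = ((47 + 45)/(-39 - 47) - 67/42)² = (92/(-86) - 67/42)² = (92*(-1/86) - 67/42)² = (-46/43 - 67/42)² = (-4813/1806)² = 23164969/3261636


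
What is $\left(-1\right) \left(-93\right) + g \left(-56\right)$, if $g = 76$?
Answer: $-4163$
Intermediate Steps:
$\left(-1\right) \left(-93\right) + g \left(-56\right) = \left(-1\right) \left(-93\right) + 76 \left(-56\right) = 93 - 4256 = -4163$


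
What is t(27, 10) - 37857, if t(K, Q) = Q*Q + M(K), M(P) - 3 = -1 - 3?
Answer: -37758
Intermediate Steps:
M(P) = -1 (M(P) = 3 + (-1 - 3) = 3 - 4 = -1)
t(K, Q) = -1 + Q² (t(K, Q) = Q*Q - 1 = Q² - 1 = -1 + Q²)
t(27, 10) - 37857 = (-1 + 10²) - 37857 = (-1 + 100) - 37857 = 99 - 37857 = -37758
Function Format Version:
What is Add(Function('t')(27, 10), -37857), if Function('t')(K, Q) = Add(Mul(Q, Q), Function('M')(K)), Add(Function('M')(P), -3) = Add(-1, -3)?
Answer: -37758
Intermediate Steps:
Function('M')(P) = -1 (Function('M')(P) = Add(3, Add(-1, -3)) = Add(3, -4) = -1)
Function('t')(K, Q) = Add(-1, Pow(Q, 2)) (Function('t')(K, Q) = Add(Mul(Q, Q), -1) = Add(Pow(Q, 2), -1) = Add(-1, Pow(Q, 2)))
Add(Function('t')(27, 10), -37857) = Add(Add(-1, Pow(10, 2)), -37857) = Add(Add(-1, 100), -37857) = Add(99, -37857) = -37758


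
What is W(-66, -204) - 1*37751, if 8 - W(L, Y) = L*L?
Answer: -42099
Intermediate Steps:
W(L, Y) = 8 - L² (W(L, Y) = 8 - L*L = 8 - L²)
W(-66, -204) - 1*37751 = (8 - 1*(-66)²) - 1*37751 = (8 - 1*4356) - 37751 = (8 - 4356) - 37751 = -4348 - 37751 = -42099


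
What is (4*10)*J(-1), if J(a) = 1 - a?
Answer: 80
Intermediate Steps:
(4*10)*J(-1) = (4*10)*(1 - 1*(-1)) = 40*(1 + 1) = 40*2 = 80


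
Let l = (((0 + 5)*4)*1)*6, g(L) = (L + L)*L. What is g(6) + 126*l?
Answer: 15192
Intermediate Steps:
g(L) = 2*L² (g(L) = (2*L)*L = 2*L²)
l = 120 (l = ((5*4)*1)*6 = (20*1)*6 = 20*6 = 120)
g(6) + 126*l = 2*6² + 126*120 = 2*36 + 15120 = 72 + 15120 = 15192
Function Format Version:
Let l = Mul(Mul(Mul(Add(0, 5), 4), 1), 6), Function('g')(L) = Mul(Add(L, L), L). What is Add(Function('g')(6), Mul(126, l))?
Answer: 15192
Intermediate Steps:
Function('g')(L) = Mul(2, Pow(L, 2)) (Function('g')(L) = Mul(Mul(2, L), L) = Mul(2, Pow(L, 2)))
l = 120 (l = Mul(Mul(Mul(5, 4), 1), 6) = Mul(Mul(20, 1), 6) = Mul(20, 6) = 120)
Add(Function('g')(6), Mul(126, l)) = Add(Mul(2, Pow(6, 2)), Mul(126, 120)) = Add(Mul(2, 36), 15120) = Add(72, 15120) = 15192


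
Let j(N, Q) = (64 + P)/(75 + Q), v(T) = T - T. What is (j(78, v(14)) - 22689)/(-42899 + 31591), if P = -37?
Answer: 141804/70675 ≈ 2.0064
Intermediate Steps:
v(T) = 0
j(N, Q) = 27/(75 + Q) (j(N, Q) = (64 - 37)/(75 + Q) = 27/(75 + Q))
(j(78, v(14)) - 22689)/(-42899 + 31591) = (27/(75 + 0) - 22689)/(-42899 + 31591) = (27/75 - 22689)/(-11308) = (27*(1/75) - 22689)*(-1/11308) = (9/25 - 22689)*(-1/11308) = -567216/25*(-1/11308) = 141804/70675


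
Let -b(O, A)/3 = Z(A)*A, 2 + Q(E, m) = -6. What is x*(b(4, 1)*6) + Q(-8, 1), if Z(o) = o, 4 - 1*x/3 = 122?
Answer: 6364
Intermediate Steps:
x = -354 (x = 12 - 3*122 = 12 - 366 = -354)
Q(E, m) = -8 (Q(E, m) = -2 - 6 = -8)
b(O, A) = -3*A² (b(O, A) = -3*A*A = -3*A²)
x*(b(4, 1)*6) + Q(-8, 1) = -354*(-3*1²)*6 - 8 = -354*(-3*1)*6 - 8 = -(-1062)*6 - 8 = -354*(-18) - 8 = 6372 - 8 = 6364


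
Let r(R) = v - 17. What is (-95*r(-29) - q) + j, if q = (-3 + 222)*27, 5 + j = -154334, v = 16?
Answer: -160157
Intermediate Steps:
j = -154339 (j = -5 - 154334 = -154339)
r(R) = -1 (r(R) = 16 - 17 = -1)
q = 5913 (q = 219*27 = 5913)
(-95*r(-29) - q) + j = (-95*(-1) - 1*5913) - 154339 = (95 - 5913) - 154339 = -5818 - 154339 = -160157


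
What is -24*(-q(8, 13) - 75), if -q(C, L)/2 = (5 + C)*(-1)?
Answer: 2424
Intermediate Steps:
q(C, L) = 10 + 2*C (q(C, L) = -2*(5 + C)*(-1) = -2*(-5 - C) = 10 + 2*C)
-24*(-q(8, 13) - 75) = -24*(-(10 + 2*8) - 75) = -24*(-(10 + 16) - 75) = -24*(-1*26 - 75) = -24*(-26 - 75) = -24*(-101) = 2424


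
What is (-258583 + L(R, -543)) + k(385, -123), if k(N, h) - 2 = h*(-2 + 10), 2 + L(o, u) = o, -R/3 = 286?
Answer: -260425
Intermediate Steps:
R = -858 (R = -3*286 = -858)
L(o, u) = -2 + o
k(N, h) = 2 + 8*h (k(N, h) = 2 + h*(-2 + 10) = 2 + h*8 = 2 + 8*h)
(-258583 + L(R, -543)) + k(385, -123) = (-258583 + (-2 - 858)) + (2 + 8*(-123)) = (-258583 - 860) + (2 - 984) = -259443 - 982 = -260425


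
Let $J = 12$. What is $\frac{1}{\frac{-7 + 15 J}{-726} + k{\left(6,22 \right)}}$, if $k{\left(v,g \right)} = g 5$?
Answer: $\frac{726}{79687} \approx 0.0091106$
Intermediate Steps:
$k{\left(v,g \right)} = 5 g$
$\frac{1}{\frac{-7 + 15 J}{-726} + k{\left(6,22 \right)}} = \frac{1}{\frac{-7 + 15 \cdot 12}{-726} + 5 \cdot 22} = \frac{1}{\left(-7 + 180\right) \left(- \frac{1}{726}\right) + 110} = \frac{1}{173 \left(- \frac{1}{726}\right) + 110} = \frac{1}{- \frac{173}{726} + 110} = \frac{1}{\frac{79687}{726}} = \frac{726}{79687}$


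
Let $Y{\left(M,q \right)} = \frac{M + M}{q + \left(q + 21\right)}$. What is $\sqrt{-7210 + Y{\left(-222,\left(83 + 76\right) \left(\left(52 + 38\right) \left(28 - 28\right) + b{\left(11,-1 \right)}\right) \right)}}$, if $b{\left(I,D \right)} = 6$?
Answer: $\frac{i \sqrt{2981062454}}{643} \approx 84.913 i$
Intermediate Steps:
$Y{\left(M,q \right)} = \frac{2 M}{21 + 2 q}$ ($Y{\left(M,q \right)} = \frac{2 M}{q + \left(21 + q\right)} = \frac{2 M}{21 + 2 q}$)
$\sqrt{-7210 + Y{\left(-222,\left(83 + 76\right) \left(\left(52 + 38\right) \left(28 - 28\right) + b{\left(11,-1 \right)}\right) \right)}} = \sqrt{-7210 + 2 \left(-222\right) \frac{1}{21 + 2 \left(83 + 76\right) \left(\left(52 + 38\right) \left(28 - 28\right) + 6\right)}} = \sqrt{-7210 + 2 \left(-222\right) \frac{1}{21 + 2 \cdot 159 \left(90 \cdot 0 + 6\right)}} = \sqrt{-7210 + 2 \left(-222\right) \frac{1}{21 + 2 \cdot 159 \left(0 + 6\right)}} = \sqrt{-7210 + 2 \left(-222\right) \frac{1}{21 + 2 \cdot 159 \cdot 6}} = \sqrt{-7210 + 2 \left(-222\right) \frac{1}{21 + 2 \cdot 954}} = \sqrt{-7210 + 2 \left(-222\right) \frac{1}{21 + 1908}} = \sqrt{-7210 + 2 \left(-222\right) \frac{1}{1929}} = \sqrt{-7210 - \frac{148}{643}} = \sqrt{- \frac{4636178}{643}} = \frac{i \sqrt{2981062454}}{643}$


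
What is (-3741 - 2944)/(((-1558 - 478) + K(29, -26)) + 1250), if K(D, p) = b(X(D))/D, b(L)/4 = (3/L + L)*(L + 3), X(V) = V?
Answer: 5622085/552994 ≈ 10.167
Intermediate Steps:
b(L) = 4*(3 + L)*(L + 3/L) (b(L) = 4*((3/L + L)*(L + 3)) = 4*((L + 3/L)*(3 + L)) = 4*((3 + L)*(L + 3/L)) = 4*(3 + L)*(L + 3/L))
K(D, p) = (12 + 4*D² + 12*D + 36/D)/D
(-3741 - 2944)/(((-1558 - 478) + K(29, -26)) + 1250) = (-3741 - 2944)/(((-1558 - 478) + (12 + 4*29 + 12/29 + 36/29²)) + 1250) = -6685/((-2036 + (12 + 116 + 12*(1/29) + 36*(1/841))) + 1250) = -6685/((-2036 + (12 + 116 + 12/29 + 36/841)) + 1250) = -6685/((-2036 + 108032/841) + 1250) = -6685/(-1604244/841 + 1250) = -6685/(-552994/841) = -6685*(-841/552994) = 5622085/552994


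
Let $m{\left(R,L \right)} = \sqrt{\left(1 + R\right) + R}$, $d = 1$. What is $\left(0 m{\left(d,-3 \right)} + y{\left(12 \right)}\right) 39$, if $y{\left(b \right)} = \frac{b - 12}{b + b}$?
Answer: $0$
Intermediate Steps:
$m{\left(R,L \right)} = \sqrt{1 + 2 R}$
$y{\left(b \right)} = \frac{-12 + b}{2 b}$
$\left(0 m{\left(d,-3 \right)} + y{\left(12 \right)}\right) 39 = \left(0 \sqrt{1 + 2 \cdot 1} + \frac{-12 + 12}{2 \cdot 12}\right) 39 = \left(0 \sqrt{1 + 2} + \frac{1}{2} \cdot \frac{1}{12} \cdot 0\right) 39 = \left(0 \sqrt{3} + 0\right) 39 = \left(0 + 0\right) 39 = 0 \cdot 39 = 0$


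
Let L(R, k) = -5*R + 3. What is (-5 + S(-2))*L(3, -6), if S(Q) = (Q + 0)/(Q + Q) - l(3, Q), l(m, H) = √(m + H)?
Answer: 66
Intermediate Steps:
L(R, k) = 3 - 5*R
l(m, H) = √(H + m)
S(Q) = ½ - √(3 + Q) (S(Q) = (Q + 0)/(Q + Q) - √(Q + 3) = Q/((2*Q)) - √(3 + Q) = Q*(1/(2*Q)) - √(3 + Q) = ½ - √(3 + Q))
(-5 + S(-2))*L(3, -6) = (-5 + (½ - √(3 - 2)))*(3 - 5*3) = (-5 + (½ - √1))*(3 - 15) = (-5 + (½ - 1*1))*(-12) = (-5 + (½ - 1))*(-12) = (-5 - ½)*(-12) = -11/2*(-12) = 66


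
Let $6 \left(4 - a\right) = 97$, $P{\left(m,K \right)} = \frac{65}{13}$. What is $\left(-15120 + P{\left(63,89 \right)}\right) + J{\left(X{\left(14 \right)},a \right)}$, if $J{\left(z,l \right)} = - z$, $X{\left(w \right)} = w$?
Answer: $-15129$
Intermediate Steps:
$P{\left(m,K \right)} = 5$ ($P{\left(m,K \right)} = 65 \cdot \frac{1}{13} = 5$)
$a = - \frac{73}{6}$ ($a = 4 - \frac{97}{6} = - \frac{73}{6} \approx -12.167$)
$\left(-15120 + P{\left(63,89 \right)}\right) + J{\left(X{\left(14 \right)},a \right)} = \left(-15120 + 5\right) - 14 = -15115 - 14 = -15129$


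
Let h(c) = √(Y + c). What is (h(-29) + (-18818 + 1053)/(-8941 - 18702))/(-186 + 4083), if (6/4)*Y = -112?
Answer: 1615/9793161 + I*√933/11691 ≈ 0.00016491 + 0.0026127*I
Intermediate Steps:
Y = -224/3 (Y = (⅔)*(-112) = -224/3 ≈ -74.667)
h(c) = √(-224/3 + c)
(h(-29) + (-18818 + 1053)/(-8941 - 18702))/(-186 + 4083) = (√(-672 + 9*(-29))/3 + (-18818 + 1053)/(-8941 - 18702))/(-186 + 4083) = (√(-672 - 261)/3 - 17765/(-27643))/3897 = (√(-933)/3 - 17765*(-1/27643))*(1/3897) = ((I*√933)/3 + 1615/2513)*(1/3897) = (I*√933/3 + 1615/2513)*(1/3897) = (1615/2513 + I*√933/3)*(1/3897) = 1615/9793161 + I*√933/11691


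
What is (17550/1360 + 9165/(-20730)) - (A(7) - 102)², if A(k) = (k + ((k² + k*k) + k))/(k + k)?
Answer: -829200779/93976 ≈ -8823.5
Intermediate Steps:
A(k) = (2*k + 2*k²)/(2*k) (A(k) = (k + ((k² + k²) + k))/((2*k)) = (k + (2*k² + k))*(1/(2*k)) = (k + (k + 2*k²))*(1/(2*k)) = (2*k + 2*k²)*(1/(2*k)) = (2*k + 2*k²)/(2*k))
(17550/1360 + 9165/(-20730)) - (A(7) - 102)² = (17550/1360 + 9165/(-20730)) - ((1 + 7) - 102)² = (17550*(1/1360) + 9165*(-1/20730)) - (8 - 102)² = (1755/136 - 611/1382) - 1*(-94)² = 1171157/93976 - 1*8836 = 1171157/93976 - 8836 = -829200779/93976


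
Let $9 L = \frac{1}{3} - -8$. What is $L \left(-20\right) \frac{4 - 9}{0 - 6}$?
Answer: $- \frac{1250}{81} \approx -15.432$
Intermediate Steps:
$L = \frac{25}{27}$ ($L = \frac{\frac{1}{3} - -8}{9} = \frac{\frac{1}{3} + 8}{9} = \frac{1}{9} \cdot \frac{25}{3} = \frac{25}{27} \approx 0.92593$)
$L \left(-20\right) \frac{4 - 9}{0 - 6} = \frac{25}{27} \left(-20\right) \frac{4 - 9}{0 - 6} = - \frac{500 \left(- \frac{5}{-6}\right)}{27} = - \frac{500 \left(\left(-5\right) \left(- \frac{1}{6}\right)\right)}{27} = \left(- \frac{500}{27}\right) \frac{5}{6} = - \frac{1250}{81}$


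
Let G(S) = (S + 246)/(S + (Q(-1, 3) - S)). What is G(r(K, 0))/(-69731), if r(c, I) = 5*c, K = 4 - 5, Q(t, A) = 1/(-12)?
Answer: 2892/69731 ≈ 0.041474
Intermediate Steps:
Q(t, A) = -1/12
K = -1
G(S) = -2952 - 12*S (G(S) = (S + 246)/(S + (-1/12 - S)) = (246 + S)/(-1/12) = (246 + S)*(-12) = -2952 - 12*S)
G(r(K, 0))/(-69731) = (-2952 - 60*(-1))/(-69731) = (-2952 - 12*(-5))*(-1/69731) = (-2952 + 60)*(-1/69731) = -2892*(-1/69731) = 2892/69731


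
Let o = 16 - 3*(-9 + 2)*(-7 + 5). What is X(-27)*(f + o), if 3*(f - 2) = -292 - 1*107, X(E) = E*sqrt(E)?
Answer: 12717*I*sqrt(3) ≈ 22027.0*I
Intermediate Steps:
X(E) = E**(3/2)
f = -131 (f = 2 + (-292 - 1*107)/3 = 2 + (-292 - 107)/3 = 2 + (1/3)*(-399) = 2 - 133 = -131)
o = -26 (o = 16 - (-21)*(-2) = 16 - 3*14 = 16 - 42 = -26)
X(-27)*(f + o) = (-27)**(3/2)*(-131 - 26) = -81*I*sqrt(3)*(-157) = 12717*I*sqrt(3)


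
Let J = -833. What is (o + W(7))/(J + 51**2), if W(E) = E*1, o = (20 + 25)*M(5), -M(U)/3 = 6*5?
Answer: -311/136 ≈ -2.2868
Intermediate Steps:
M(U) = -90 (M(U) = -18*5 = -3*30 = -90)
o = -4050 (o = (20 + 25)*(-90) = 45*(-90) = -4050)
W(E) = E
(o + W(7))/(J + 51**2) = (-4050 + 7)/(-833 + 51**2) = -4043/(-833 + 2601) = -4043/1768 = -4043*1/1768 = -311/136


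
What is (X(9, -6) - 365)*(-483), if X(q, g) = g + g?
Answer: 182091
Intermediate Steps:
X(q, g) = 2*g
(X(9, -6) - 365)*(-483) = (2*(-6) - 365)*(-483) = (-12 - 365)*(-483) = -377*(-483) = 182091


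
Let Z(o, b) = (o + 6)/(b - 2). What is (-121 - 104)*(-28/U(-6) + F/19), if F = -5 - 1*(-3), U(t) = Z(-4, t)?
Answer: -478350/19 ≈ -25176.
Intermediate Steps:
Z(o, b) = (6 + o)/(-2 + b)
U(t) = 2/(-2 + t) (U(t) = (6 - 4)/(-2 + t) = 2/(-2 + t))
F = -2 (F = -5 + 3 = -2)
(-121 - 104)*(-28/U(-6) + F/19) = (-121 - 104)*(-28/(2/(-2 - 6)) - 2/19) = -225*(-28/(2/(-8)) - 2*1/19) = -225*(-28/(2*(-⅛)) - 2/19) = -225*(-28/(-¼) - 2/19) = -225*(-28*(-4) - 2/19) = -225*(112 - 2/19) = -225*2126/19 = -478350/19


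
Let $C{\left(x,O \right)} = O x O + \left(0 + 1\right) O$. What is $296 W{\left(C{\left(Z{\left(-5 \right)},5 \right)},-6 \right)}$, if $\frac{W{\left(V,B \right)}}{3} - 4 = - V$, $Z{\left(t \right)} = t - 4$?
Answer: $198912$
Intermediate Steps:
$Z{\left(t \right)} = -4 + t$ ($Z{\left(t \right)} = t - 4 = -4 + t$)
$C{\left(x,O \right)} = O + x O^{2}$ ($C{\left(x,O \right)} = x O^{2} + 1 O = x O^{2} + O = O + x O^{2}$)
$W{\left(V,B \right)} = 12 - 3 V$ ($W{\left(V,B \right)} = 12 + 3 \left(- V\right) = 12 - 3 V$)
$296 W{\left(C{\left(Z{\left(-5 \right)},5 \right)},-6 \right)} = 296 \left(12 - 3 \cdot 5 \left(1 + 5 \left(-4 - 5\right)\right)\right) = 296 \left(12 - 3 \cdot 5 \left(1 + 5 \left(-9\right)\right)\right) = 296 \left(12 - 3 \cdot 5 \left(1 - 45\right)\right) = 296 \left(12 - 3 \cdot 5 \left(-44\right)\right) = 296 \left(12 - -660\right) = 296 \left(12 + 660\right) = 296 \cdot 672 = 198912$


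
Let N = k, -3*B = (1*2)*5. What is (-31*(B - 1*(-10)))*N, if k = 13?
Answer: -8060/3 ≈ -2686.7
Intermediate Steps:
B = -10/3 (B = -1*2*5/3 = -2*5/3 = -⅓*10 = -10/3 ≈ -3.3333)
N = 13
(-31*(B - 1*(-10)))*N = -31*(-10/3 - 1*(-10))*13 = -31*(-10/3 + 10)*13 = -31*20/3*13 = -620/3*13 = -8060/3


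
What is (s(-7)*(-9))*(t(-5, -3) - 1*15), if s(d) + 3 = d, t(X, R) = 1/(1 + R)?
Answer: -1395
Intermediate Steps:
s(d) = -3 + d
(s(-7)*(-9))*(t(-5, -3) - 1*15) = ((-3 - 7)*(-9))*(1/(1 - 3) - 1*15) = (-10*(-9))*(1/(-2) - 15) = 90*(-1/2 - 15) = 90*(-31/2) = -1395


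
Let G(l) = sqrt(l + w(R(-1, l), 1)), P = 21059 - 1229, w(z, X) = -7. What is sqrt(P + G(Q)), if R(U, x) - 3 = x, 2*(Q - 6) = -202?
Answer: sqrt(19830 + I*sqrt(102)) ≈ 140.82 + 0.0359*I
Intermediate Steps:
Q = -95 (Q = 6 + (1/2)*(-202) = 6 - 101 = -95)
R(U, x) = 3 + x
P = 19830
G(l) = sqrt(-7 + l) (G(l) = sqrt(l - 7) = sqrt(-7 + l))
sqrt(P + G(Q)) = sqrt(19830 + sqrt(-7 - 95)) = sqrt(19830 + sqrt(-102)) = sqrt(19830 + I*sqrt(102))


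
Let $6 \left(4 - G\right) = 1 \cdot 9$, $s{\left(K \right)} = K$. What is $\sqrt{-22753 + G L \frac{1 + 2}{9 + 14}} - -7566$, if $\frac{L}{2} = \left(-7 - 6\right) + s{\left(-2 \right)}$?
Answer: $7566 + \frac{2 i \sqrt{3010378}}{23} \approx 7566.0 + 150.87 i$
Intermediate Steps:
$L = -30$ ($L = 2 \left(\left(-7 - 6\right) - 2\right) = 2 \left(-13 - 2\right) = 2 \left(-15\right) = -30$)
$G = \frac{5}{2}$ ($G = 4 - \frac{1 \cdot 9}{6} = 4 - \frac{3}{2} = \frac{5}{2} \approx 2.5$)
$\sqrt{-22753 + G L \frac{1 + 2}{9 + 14}} - -7566 = \sqrt{-22753 + \frac{5}{2} \left(-30\right) \frac{1 + 2}{9 + 14}} - -7566 = \sqrt{-22753 - 75 \cdot \frac{3}{23}} + 7566 = \sqrt{-22753 - 75 \cdot 3 \cdot \frac{1}{23}} + 7566 = \sqrt{-22753 - \frac{225}{23}} + 7566 = \sqrt{- \frac{523544}{23}} + 7566 = \frac{2 i \sqrt{3010378}}{23} + 7566 = 7566 + \frac{2 i \sqrt{3010378}}{23}$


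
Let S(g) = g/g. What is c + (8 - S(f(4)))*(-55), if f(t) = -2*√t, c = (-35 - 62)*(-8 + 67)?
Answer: -6108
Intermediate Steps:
c = -5723 (c = -97*59 = -5723)
S(g) = 1
c + (8 - S(f(4)))*(-55) = -5723 + (8 - 1*1)*(-55) = -5723 + (8 - 1)*(-55) = -5723 + 7*(-55) = -5723 - 385 = -6108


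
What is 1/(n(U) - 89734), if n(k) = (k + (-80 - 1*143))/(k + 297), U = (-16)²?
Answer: -553/49622869 ≈ -1.1144e-5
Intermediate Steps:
U = 256
n(k) = (-223 + k)/(297 + k) (n(k) = (k + (-80 - 143))/(297 + k) = (k - 223)/(297 + k) = (-223 + k)/(297 + k))
1/(n(U) - 89734) = 1/((-223 + 256)/(297 + 256) - 89734) = 1/(33/553 - 89734) = 1/(-49622869/553) = -553/49622869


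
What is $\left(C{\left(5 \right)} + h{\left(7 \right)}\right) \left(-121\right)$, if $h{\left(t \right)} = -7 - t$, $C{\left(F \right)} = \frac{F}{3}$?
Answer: $\frac{4477}{3} \approx 1492.3$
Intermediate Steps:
$C{\left(F \right)} = \frac{F}{3}$ ($C{\left(F \right)} = F \frac{1}{3} = \frac{F}{3}$)
$\left(C{\left(5 \right)} + h{\left(7 \right)}\right) \left(-121\right) = \left(\frac{1}{3} \cdot 5 - 14\right) \left(-121\right) = \left(\frac{5}{3} - 14\right) \left(-121\right) = \left(- \frac{37}{3}\right) \left(-121\right) = \frac{4477}{3}$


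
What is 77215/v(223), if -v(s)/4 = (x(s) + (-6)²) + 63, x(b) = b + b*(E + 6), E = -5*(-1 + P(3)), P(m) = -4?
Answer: -15443/5788 ≈ -2.6681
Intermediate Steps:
E = 25 (E = -5*(-1 - 4) = -5*(-5) = 25)
x(b) = 32*b (x(b) = b + b*(25 + 6) = b + b*31 = b + 31*b = 32*b)
v(s) = -396 - 128*s (v(s) = -4*((32*s + (-6)²) + 63) = -4*((32*s + 36) + 63) = -4*((36 + 32*s) + 63) = -4*(99 + 32*s) = -396 - 128*s)
77215/v(223) = 77215/(-396 - 128*223) = 77215/(-396 - 28544) = 77215/(-28940) = 77215*(-1/28940) = -15443/5788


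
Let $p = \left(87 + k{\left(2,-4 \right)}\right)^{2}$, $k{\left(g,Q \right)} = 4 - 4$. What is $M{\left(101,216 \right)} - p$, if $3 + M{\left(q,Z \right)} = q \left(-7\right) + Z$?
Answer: $-8063$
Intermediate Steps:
$k{\left(g,Q \right)} = 0$
$M{\left(q,Z \right)} = -3 + Z - 7 q$ ($M{\left(q,Z \right)} = -3 + \left(q \left(-7\right) + Z\right) = -3 + \left(- 7 q + Z\right) = -3 + \left(Z - 7 q\right) = -3 + Z - 7 q$)
$p = 7569$ ($p = \left(87 + 0\right)^{2} = 87^{2} = 7569$)
$M{\left(101,216 \right)} - p = \left(-3 + 216 - 707\right) - 7569 = -494 - 7569 = -8063$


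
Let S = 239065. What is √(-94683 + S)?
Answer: √144382 ≈ 379.98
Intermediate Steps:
√(-94683 + S) = √(-94683 + 239065) = √144382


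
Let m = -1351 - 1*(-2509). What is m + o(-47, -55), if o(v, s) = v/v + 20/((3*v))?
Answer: 163399/141 ≈ 1158.9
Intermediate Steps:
m = 1158 (m = -1351 + 2509 = 1158)
o(v, s) = 1 + 20/(3*v) (o(v, s) = 1 + 20*(1/(3*v)) = 1 + 20/(3*v))
m + o(-47, -55) = 1158 + (20/3 - 47)/(-47) = 1158 - 1/47*(-121/3) = 1158 + 121/141 = 163399/141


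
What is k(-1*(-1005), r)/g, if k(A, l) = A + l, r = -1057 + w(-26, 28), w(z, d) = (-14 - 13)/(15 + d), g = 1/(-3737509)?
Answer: 8457982867/43 ≈ 1.9670e+8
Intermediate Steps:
g = -1/3737509 ≈ -2.6756e-7
w(z, d) = -27/(15 + d)
r = -45478/43 (r = -1057 - 27/(15 + 28) = -1057 - 27/43 = -45478/43 ≈ -1057.6)
k(-1*(-1005), r)/g = (-1*(-1005) - 45478/43)/(-1/3737509) = (1005 - 45478/43)*(-3737509) = -2263/43*(-3737509) = 8457982867/43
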